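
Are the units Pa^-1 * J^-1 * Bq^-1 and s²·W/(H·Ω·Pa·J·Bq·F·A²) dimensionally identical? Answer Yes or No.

Left side:
  Pa = kg·m⁻¹·s⁻².
  So Pa⁻¹ = kg⁻¹·m·s².
  J = kg·m²·s⁻².
  So J⁻¹ = kg⁻¹·m⁻²·s².
  Bq = s⁻¹.
  So Bq⁻¹ = s.
  Combining: Pa⁻¹·J⁻¹·Bq⁻¹ = (kg⁻¹·m·s²) · (kg⁻¹·m⁻²·s²) · s = kg⁻²·m⁻¹·s⁵.
Right side:
  H = kg·m²·s⁻²·A⁻².
  So H⁻¹ = kg⁻¹·m⁻²·s²·A².
  Ω = kg·m²·s⁻³·A⁻².
  So Ω⁻¹ = kg⁻¹·m⁻²·s³·A².
  Pa = kg·m⁻¹·s⁻².
  So Pa⁻¹ = kg⁻¹·m·s².
  J = kg·m²·s⁻².
  So J⁻¹ = kg⁻¹·m⁻²·s².
  Bq = s⁻¹.
  So Bq⁻¹ = s.
  F = kg⁻¹·m⁻²·s⁴·A².
  So F⁻¹ = kg·m²·s⁻⁴·A⁻².
  W = kg·m²·s⁻³.
  Combining: H⁻¹·Ω⁻¹·s²·Pa⁻¹·J⁻¹·Bq⁻¹·F⁻¹·A⁻²·W = (kg⁻¹·m⁻²·s²·A²) · (kg⁻¹·m⁻²·s³·A²) · s² · (kg⁻¹·m·s²) · (kg⁻¹·m⁻²·s²) · s · (kg·m²·s⁻⁴·A⁻²) · A⁻² · (kg·m²·s⁻³) = kg⁻²·m⁻¹·s⁵.
Both reduce to kg⁻²·m⁻¹·s⁵.

Yes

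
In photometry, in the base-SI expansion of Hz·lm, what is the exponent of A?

0

Hz = 1/s = s⁻¹ (frequency is cycles per second).
lm = cd·sr = cd (luminous flux; sr is dimensionless).
Combining: Hz·lm = s⁻¹ · cd = s⁻¹·cd.
The exponent of A is 0.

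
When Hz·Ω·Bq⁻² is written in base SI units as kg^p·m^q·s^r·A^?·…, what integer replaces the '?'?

Hz = s⁻¹.
Ω = kg·m²·s⁻³·A⁻².
Bq = s⁻¹.
So Bq⁻² = s².
Combining: Hz·Ω·Bq⁻² = s⁻¹ · (kg·m²·s⁻³·A⁻²) · s² = kg·m²·s⁻²·A⁻².
The exponent of A is -2.

-2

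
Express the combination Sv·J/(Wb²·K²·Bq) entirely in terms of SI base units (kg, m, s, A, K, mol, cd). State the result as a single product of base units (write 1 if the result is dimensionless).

Sv = m²·s⁻².
Wb = kg·m²·s⁻²·A⁻¹.
So Wb⁻² = kg⁻²·m⁻⁴·s⁴·A².
J = kg·m²·s⁻².
Bq = s⁻¹.
So Bq⁻¹ = s.
Combining: Sv·Wb⁻²·J·K⁻²·Bq⁻¹ = (m²·s⁻²) · (kg⁻²·m⁻⁴·s⁴·A²) · (kg·m²·s⁻²) · K⁻² · s = kg⁻¹·s·A²·K⁻².

kg⁻¹·s·A²·K⁻²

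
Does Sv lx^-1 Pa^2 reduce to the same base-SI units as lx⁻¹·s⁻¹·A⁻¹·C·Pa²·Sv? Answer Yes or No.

Left side:
  Sv = J/kg (equivalent dose = energy per mass),
      = m²·s⁻².
  lx = lm/m² (illuminance = luminous flux per area),
      = m⁻²·cd.
  So lx⁻¹ = m²·cd⁻¹.
  Pa = N/m² (pressure = force per area),
      = kg·m⁻¹·s⁻².
  So Pa² = kg²·m⁻²·s⁻⁴.
  Combining: Sv·lx⁻¹·Pa² = (m²·s⁻²) · (m²·cd⁻¹) · (kg²·m⁻²·s⁻⁴) = kg²·m²·s⁻⁶·cd⁻¹.
Right side:
  lx = m⁻²·cd.
  So lx⁻¹ = m²·cd⁻¹.
  C = s·A.
  Pa = kg·m⁻¹·s⁻².
  So Pa² = kg²·m⁻²·s⁻⁴.
  Sv = m²·s⁻².
  Combining: lx⁻¹·s⁻¹·A⁻¹·C·Pa²·Sv = (m²·cd⁻¹) · s⁻¹ · A⁻¹ · (s·A) · (kg²·m⁻²·s⁻⁴) · (m²·s⁻²) = kg²·m²·s⁻⁶·cd⁻¹.
Both reduce to kg²·m²·s⁻⁶·cd⁻¹.

Yes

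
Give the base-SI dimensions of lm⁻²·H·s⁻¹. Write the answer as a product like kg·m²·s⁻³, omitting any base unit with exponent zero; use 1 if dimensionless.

kg·m²·s⁻³·A⁻²·cd⁻²

lm = cd·sr = cd (luminous flux; sr is dimensionless).
So lm⁻² = cd⁻².
H = Wb/A (inductance = flux per current),
    = kg·m²·s⁻²·A⁻².
Combining: lm⁻²·H·s⁻¹ = cd⁻² · (kg·m²·s⁻²·A⁻²) · s⁻¹ = kg·m²·s⁻³·A⁻²·cd⁻².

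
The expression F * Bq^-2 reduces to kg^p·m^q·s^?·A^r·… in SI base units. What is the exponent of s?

F = kg⁻¹·m⁻²·s⁴·A².
Bq = s⁻¹.
So Bq⁻² = s².
Combining: F·Bq⁻² = (kg⁻¹·m⁻²·s⁴·A²) · s² = kg⁻¹·m⁻²·s⁶·A².
The exponent of s is 6.

6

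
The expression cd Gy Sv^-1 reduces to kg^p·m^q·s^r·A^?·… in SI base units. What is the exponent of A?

0

Gy = m²·s⁻².
Sv = m²·s⁻².
So Sv⁻¹ = m⁻²·s².
Combining: cd·Gy·Sv⁻¹ = cd · (m²·s⁻²) · (m⁻²·s²) = cd.
The exponent of A is 0.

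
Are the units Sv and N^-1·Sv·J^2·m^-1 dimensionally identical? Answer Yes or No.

No

Left side:
  Sv = m²·s⁻².
Right side:
  N = kg·m/s² = kg·m·s⁻² (force = mass × acceleration).
  So N⁻¹ = kg⁻¹·m⁻¹·s².
  Sv = J/kg (equivalent dose = energy per mass),
      = m²·s⁻².
  J = N·m (work = force × distance),
      = kg·m²·s⁻².
  So J² = kg²·m⁴·s⁻⁴.
  Combining: N⁻¹·Sv·J²·m⁻¹ = (kg⁻¹·m⁻¹·s²) · (m²·s⁻²) · (kg²·m⁴·s⁻⁴) · m⁻¹ = kg·m⁴·s⁻⁴.
Left is m²·s⁻²; right is kg·m⁴·s⁻⁴ — different.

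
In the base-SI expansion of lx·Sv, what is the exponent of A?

0

lx = lm/m² (illuminance = luminous flux per area),
    = m⁻²·cd.
Sv = J/kg (equivalent dose = energy per mass),
    = m²·s⁻².
Combining: lx·Sv = (m⁻²·cd) · (m²·s⁻²) = s⁻²·cd.
The exponent of A is 0.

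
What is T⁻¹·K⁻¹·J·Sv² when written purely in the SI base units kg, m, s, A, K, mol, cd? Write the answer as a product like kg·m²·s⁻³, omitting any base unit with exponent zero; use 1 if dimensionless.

m⁶·s⁻⁴·A·K⁻¹

T = kg·s⁻²·A⁻¹.
So T⁻¹ = kg⁻¹·s²·A.
J = kg·m²·s⁻².
Sv = m²·s⁻².
So Sv² = m⁴·s⁻⁴.
Combining: T⁻¹·K⁻¹·J·Sv² = (kg⁻¹·s²·A) · K⁻¹ · (kg·m²·s⁻²) · (m⁴·s⁻⁴) = m⁶·s⁻⁴·A·K⁻¹.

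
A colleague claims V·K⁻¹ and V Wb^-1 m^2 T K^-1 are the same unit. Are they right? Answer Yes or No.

Left side:
  V = W/A (potential = power per current),
      = kg·m²·s⁻³·A⁻¹.
  Combining: V·K⁻¹ = (kg·m²·s⁻³·A⁻¹) · K⁻¹ = kg·m²·s⁻³·A⁻¹·K⁻¹.
Right side:
  V = W/A (potential = power per current),
      = kg·m²·s⁻³·A⁻¹.
  Wb = V·s (flux: a volt is a weber per second),
      = kg·m²·s⁻²·A⁻¹.
  So Wb⁻¹ = kg⁻¹·m⁻²·s²·A.
  T = Wb/m² (flux density = flux per area),
      = kg·s⁻²·A⁻¹.
  Combining: V·Wb⁻¹·m²·T·K⁻¹ = (kg·m²·s⁻³·A⁻¹) · (kg⁻¹·m⁻²·s²·A) · m² · (kg·s⁻²·A⁻¹) · K⁻¹ = kg·m²·s⁻³·A⁻¹·K⁻¹.
Both reduce to kg·m²·s⁻³·A⁻¹·K⁻¹.

Yes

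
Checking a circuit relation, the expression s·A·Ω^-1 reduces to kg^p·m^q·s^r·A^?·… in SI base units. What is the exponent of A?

3

Ω = V/A (resistance = voltage per current),
    = kg·m²·s⁻³·A⁻².
So Ω⁻¹ = kg⁻¹·m⁻²·s³·A².
Combining: s·A·Ω⁻¹ = s · A · (kg⁻¹·m⁻²·s³·A²) = kg⁻¹·m⁻²·s⁴·A³.
The exponent of A is 3.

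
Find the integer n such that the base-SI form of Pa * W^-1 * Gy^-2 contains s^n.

Pa = kg·m⁻¹·s⁻².
W = kg·m²·s⁻³.
So W⁻¹ = kg⁻¹·m⁻²·s³.
Gy = m²·s⁻².
So Gy⁻² = m⁻⁴·s⁴.
Combining: Pa·W⁻¹·Gy⁻² = (kg·m⁻¹·s⁻²) · (kg⁻¹·m⁻²·s³) · (m⁻⁴·s⁴) = m⁻⁷·s⁵.
The exponent of s is 5.

5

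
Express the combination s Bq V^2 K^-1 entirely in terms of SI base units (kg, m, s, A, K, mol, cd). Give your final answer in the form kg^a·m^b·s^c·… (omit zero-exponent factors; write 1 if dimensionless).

Bq = s⁻¹.
V = kg·m²·s⁻³·A⁻¹.
So V² = kg²·m⁴·s⁻⁶·A⁻².
Combining: s·Bq·V²·K⁻¹ = s · s⁻¹ · (kg²·m⁴·s⁻⁶·A⁻²) · K⁻¹ = kg²·m⁴·s⁻⁶·A⁻²·K⁻¹.

kg²·m⁴·s⁻⁶·A⁻²·K⁻¹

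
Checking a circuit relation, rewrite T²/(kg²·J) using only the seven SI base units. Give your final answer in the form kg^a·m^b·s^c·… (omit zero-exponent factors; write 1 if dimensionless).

J = N·m (work = force × distance),
    = kg·m²·s⁻².
So J⁻¹ = kg⁻¹·m⁻²·s².
T = Wb/m² (flux density = flux per area),
    = kg·s⁻²·A⁻¹.
So T² = kg²·s⁻⁴·A⁻².
Combining: kg⁻²·J⁻¹·T² = kg⁻² · (kg⁻¹·m⁻²·s²) · (kg²·s⁻⁴·A⁻²) = kg⁻¹·m⁻²·s⁻²·A⁻².

kg⁻¹·m⁻²·s⁻²·A⁻²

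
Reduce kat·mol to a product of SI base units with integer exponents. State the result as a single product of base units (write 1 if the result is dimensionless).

s⁻¹·mol²

kat = s⁻¹·mol.
Combining: kat·mol = (s⁻¹·mol) · mol = s⁻¹·mol².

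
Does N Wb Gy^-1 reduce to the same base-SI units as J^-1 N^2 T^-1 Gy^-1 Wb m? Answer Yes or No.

Left side:
  N = kg·m/s² = kg·m·s⁻² (force = mass × acceleration).
  Wb = V·s (flux: a volt is a weber per second),
      = kg·m²·s⁻²·A⁻¹.
  Gy = J/kg (absorbed dose = energy per mass),
      = m²·s⁻².
  So Gy⁻¹ = m⁻²·s².
  Combining: N·Wb·Gy⁻¹ = (kg·m·s⁻²) · (kg·m²·s⁻²·A⁻¹) · (m⁻²·s²) = kg²·m·s⁻²·A⁻¹.
Right side:
  J = N·m (work = force × distance),
      = kg·m²·s⁻².
  So J⁻¹ = kg⁻¹·m⁻²·s².
  N = kg·m/s² = kg·m·s⁻² (force = mass × acceleration).
  So N² = kg²·m²·s⁻⁴.
  T = Wb/m² (flux density = flux per area),
      = kg·s⁻²·A⁻¹.
  So T⁻¹ = kg⁻¹·s²·A.
  Gy = J/kg (absorbed dose = energy per mass),
      = m²·s⁻².
  So Gy⁻¹ = m⁻²·s².
  Wb = V·s (flux: a volt is a weber per second),
      = kg·m²·s⁻²·A⁻¹.
  Combining: J⁻¹·N²·T⁻¹·Gy⁻¹·Wb·m = (kg⁻¹·m⁻²·s²) · (kg²·m²·s⁻⁴) · (kg⁻¹·s²·A) · (m⁻²·s²) · (kg·m²·s⁻²·A⁻¹) · m = kg·m.
Left is kg²·m·s⁻²·A⁻¹; right is kg·m — different.

No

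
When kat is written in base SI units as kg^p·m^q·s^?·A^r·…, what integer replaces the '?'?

kat = s⁻¹·mol.
The exponent of s is -1.

-1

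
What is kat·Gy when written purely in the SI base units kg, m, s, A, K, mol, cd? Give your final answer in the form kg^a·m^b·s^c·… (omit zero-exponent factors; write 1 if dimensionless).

kat = s⁻¹·mol.
Gy = m²·s⁻².
Combining: kat·Gy = (s⁻¹·mol) · (m²·s⁻²) = m²·s⁻³·mol.

m²·s⁻³·mol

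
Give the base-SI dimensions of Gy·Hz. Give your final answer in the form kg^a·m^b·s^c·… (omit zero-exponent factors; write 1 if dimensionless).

Gy = J/kg (absorbed dose = energy per mass),
    = m²·s⁻².
Hz = 1/s = s⁻¹ (frequency is cycles per second).
Combining: Gy·Hz = (m²·s⁻²) · s⁻¹ = m²·s⁻³.

m²·s⁻³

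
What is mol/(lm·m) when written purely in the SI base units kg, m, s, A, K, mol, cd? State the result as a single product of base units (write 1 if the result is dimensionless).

m⁻¹·mol·cd⁻¹

lm = cd·sr = cd (luminous flux; sr is dimensionless).
So lm⁻¹ = cd⁻¹.
Combining: mol·lm⁻¹·m⁻¹ = mol · cd⁻¹ · m⁻¹ = m⁻¹·mol·cd⁻¹.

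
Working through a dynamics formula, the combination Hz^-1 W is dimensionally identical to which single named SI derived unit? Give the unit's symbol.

Hz = 1/s = s⁻¹ (frequency is cycles per second).
So Hz⁻¹ = s.
W = J/s (power = energy per time),
    = kg·m²·s⁻³.
Combining: Hz⁻¹·W = s · (kg·m²·s⁻³) = kg·m²·s⁻².
kg·m²·s⁻² is the base-SI form of the joule.

J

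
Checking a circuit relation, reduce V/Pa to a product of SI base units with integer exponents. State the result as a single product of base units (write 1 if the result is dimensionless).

m³·s⁻¹·A⁻¹

V = W/A (potential = power per current),
    = kg·m²·s⁻³·A⁻¹.
Pa = N/m² (pressure = force per area),
    = kg·m⁻¹·s⁻².
So Pa⁻¹ = kg⁻¹·m·s².
Combining: V·Pa⁻¹ = (kg·m²·s⁻³·A⁻¹) · (kg⁻¹·m·s²) = m³·s⁻¹·A⁻¹.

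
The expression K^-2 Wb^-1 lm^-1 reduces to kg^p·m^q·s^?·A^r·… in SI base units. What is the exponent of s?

2

Wb = kg·m²·s⁻²·A⁻¹.
So Wb⁻¹ = kg⁻¹·m⁻²·s²·A.
lm = cd.
So lm⁻¹ = cd⁻¹.
Combining: K⁻²·Wb⁻¹·lm⁻¹ = K⁻² · (kg⁻¹·m⁻²·s²·A) · cd⁻¹ = kg⁻¹·m⁻²·s²·A·K⁻²·cd⁻¹.
The exponent of s is 2.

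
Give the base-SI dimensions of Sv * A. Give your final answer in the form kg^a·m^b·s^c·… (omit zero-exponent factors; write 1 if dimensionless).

m²·s⁻²·A

Sv = J/kg (equivalent dose = energy per mass),
    = m²·s⁻².
Combining: Sv·A = (m²·s⁻²) · A = m²·s⁻²·A.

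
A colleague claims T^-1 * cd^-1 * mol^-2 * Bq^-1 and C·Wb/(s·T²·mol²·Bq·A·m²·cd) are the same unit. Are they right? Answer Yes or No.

Yes

Left side:
  T = Wb/m² (flux density = flux per area),
      = kg·s⁻²·A⁻¹.
  So T⁻¹ = kg⁻¹·s²·A.
  Bq = 1/s = s⁻¹ (activity is decays per second).
  So Bq⁻¹ = s.
  Combining: T⁻¹·cd⁻¹·mol⁻²·Bq⁻¹ = (kg⁻¹·s²·A) · cd⁻¹ · mol⁻² · s = kg⁻¹·s³·A·mol⁻²·cd⁻¹.
Right side:
  T = Wb/m² (flux density = flux per area),
      = kg·s⁻²·A⁻¹.
  So T⁻² = kg⁻²·s⁴·A².
  C = A·s = s·A (charge = current × time).
  Bq = 1/s = s⁻¹ (activity is decays per second).
  So Bq⁻¹ = s.
  Wb = V·s (flux: a volt is a weber per second),
      = kg·m²·s⁻²·A⁻¹.
  Combining: s⁻¹·T⁻²·C·mol⁻²·Bq⁻¹·A⁻¹·m⁻²·cd⁻¹·Wb = s⁻¹ · (kg⁻²·s⁴·A²) · (s·A) · mol⁻² · s · A⁻¹ · m⁻² · cd⁻¹ · (kg·m²·s⁻²·A⁻¹) = kg⁻¹·s³·A·mol⁻²·cd⁻¹.
Both reduce to kg⁻¹·s³·A·mol⁻²·cd⁻¹.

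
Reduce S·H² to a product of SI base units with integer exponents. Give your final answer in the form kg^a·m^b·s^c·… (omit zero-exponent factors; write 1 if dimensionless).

kg·m²·s⁻¹·A⁻²

S = 1/Ω (conductance is reciprocal resistance),
    = kg⁻¹·m⁻²·s³·A².
H = Wb/A (inductance = flux per current),
    = kg·m²·s⁻²·A⁻².
So H² = kg²·m⁴·s⁻⁴·A⁻⁴.
Combining: S·H² = (kg⁻¹·m⁻²·s³·A²) · (kg²·m⁴·s⁻⁴·A⁻⁴) = kg·m²·s⁻¹·A⁻².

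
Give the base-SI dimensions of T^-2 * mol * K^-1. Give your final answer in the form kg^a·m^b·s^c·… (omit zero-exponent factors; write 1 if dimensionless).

kg⁻²·s⁴·A²·K⁻¹·mol

T = Wb/m² (flux density = flux per area),
    = kg·s⁻²·A⁻¹.
So T⁻² = kg⁻²·s⁴·A².
Combining: T⁻²·mol·K⁻¹ = (kg⁻²·s⁴·A²) · mol · K⁻¹ = kg⁻²·s⁴·A²·K⁻¹·mol.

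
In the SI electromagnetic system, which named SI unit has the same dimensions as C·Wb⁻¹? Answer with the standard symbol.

S

C = A·s = s·A (charge = current × time).
Wb = V·s (flux: a volt is a weber per second),
    = kg·m²·s⁻²·A⁻¹.
So Wb⁻¹ = kg⁻¹·m⁻²·s²·A.
Combining: C·Wb⁻¹ = (s·A) · (kg⁻¹·m⁻²·s²·A) = kg⁻¹·m⁻²·s³·A².
kg⁻¹·m⁻²·s³·A² is the base-SI form of the siemens.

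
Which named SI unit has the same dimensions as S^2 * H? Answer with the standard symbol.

F

S = kg⁻¹·m⁻²·s³·A².
So S² = kg⁻²·m⁻⁴·s⁶·A⁴.
H = kg·m²·s⁻²·A⁻².
Combining: S²·H = (kg⁻²·m⁻⁴·s⁶·A⁴) · (kg·m²·s⁻²·A⁻²) = kg⁻¹·m⁻²·s⁴·A².
kg⁻¹·m⁻²·s⁴·A² is the base-SI form of the farad.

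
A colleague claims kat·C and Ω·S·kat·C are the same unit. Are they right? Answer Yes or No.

Yes

Left side:
  kat = mol/s = s⁻¹·mol (catalytic activity).
  C = A·s = s·A (charge = current × time).
  Combining: kat·C = (s⁻¹·mol) · (s·A) = A·mol.
Right side:
  Ω = V/A (resistance = voltage per current),
      = kg·m²·s⁻³·A⁻².
  S = 1/Ω (conductance is reciprocal resistance),
      = kg⁻¹·m⁻²·s³·A².
  kat = mol/s = s⁻¹·mol (catalytic activity).
  C = A·s = s·A (charge = current × time).
  Combining: Ω·S·kat·C = (kg·m²·s⁻³·A⁻²) · (kg⁻¹·m⁻²·s³·A²) · (s⁻¹·mol) · (s·A) = A·mol.
Both reduce to A·mol.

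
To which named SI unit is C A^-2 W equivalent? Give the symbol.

C = s·A.
W = kg·m²·s⁻³.
Combining: C·A⁻²·W = (s·A) · A⁻² · (kg·m²·s⁻³) = kg·m²·s⁻²·A⁻¹.
kg·m²·s⁻²·A⁻¹ is the base-SI form of the weber.

Wb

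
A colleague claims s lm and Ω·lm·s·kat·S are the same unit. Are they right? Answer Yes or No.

No

Left side:
  lm = cd·sr = cd (luminous flux; sr is dimensionless).
  Combining: s·lm = s · cd = s·cd.
Right side:
  Ω = kg·m²·s⁻³·A⁻².
  lm = cd.
  kat = s⁻¹·mol.
  S = kg⁻¹·m⁻²·s³·A².
  Combining: Ω·lm·s·kat·S = (kg·m²·s⁻³·A⁻²) · cd · s · (s⁻¹·mol) · (kg⁻¹·m⁻²·s³·A²) = mol·cd.
Left is s·cd; right is mol·cd — different.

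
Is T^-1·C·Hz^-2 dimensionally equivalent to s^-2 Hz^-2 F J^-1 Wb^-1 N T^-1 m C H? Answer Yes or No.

No

Left side:
  T = Wb/m² (flux density = flux per area),
      = kg·s⁻²·A⁻¹.
  So T⁻¹ = kg⁻¹·s²·A.
  C = A·s = s·A (charge = current × time).
  Hz = 1/s = s⁻¹ (frequency is cycles per second).
  So Hz⁻² = s².
  Combining: T⁻¹·C·Hz⁻² = (kg⁻¹·s²·A) · (s·A) · s² = kg⁻¹·s⁵·A².
Right side:
  Hz = 1/s = s⁻¹ (frequency is cycles per second).
  So Hz⁻² = s².
  F = C/V (capacitance = charge per voltage),
      = A·s/(kg·m²·s⁻³·A⁻¹) (substituting C and V),
      = kg⁻¹·m⁻²·s⁴·A².
  J = N·m (work = force × distance),
      = kg·m²·s⁻².
  So J⁻¹ = kg⁻¹·m⁻²·s².
  Wb = V·s (flux: a volt is a weber per second),
      = kg·m²·s⁻²·A⁻¹.
  So Wb⁻¹ = kg⁻¹·m⁻²·s²·A.
  N = kg·m/s² = kg·m·s⁻² (force = mass × acceleration).
  T = Wb/m² (flux density = flux per area),
      = kg·s⁻²·A⁻¹.
  So T⁻¹ = kg⁻¹·s²·A.
  C = A·s = s·A (charge = current × time).
  H = Wb/A (inductance = flux per current),
      = kg·m²·s⁻²·A⁻².
  Combining: s⁻²·Hz⁻²·F·J⁻¹·Wb⁻¹·N·T⁻¹·m·C·H = s⁻² · s² · (kg⁻¹·m⁻²·s⁴·A²) · (kg⁻¹·m⁻²·s²) · (kg⁻¹·m⁻²·s²·A) · (kg·m·s⁻²) · (kg⁻¹·s²·A) · m · (s·A) · (kg·m²·s⁻²·A⁻²) = kg⁻²·m⁻²·s⁷·A³.
Left is kg⁻¹·s⁵·A²; right is kg⁻²·m⁻²·s⁷·A³ — different.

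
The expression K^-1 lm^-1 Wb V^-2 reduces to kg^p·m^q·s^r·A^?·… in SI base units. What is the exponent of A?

lm = cd.
So lm⁻¹ = cd⁻¹.
Wb = kg·m²·s⁻²·A⁻¹.
V = kg·m²·s⁻³·A⁻¹.
So V⁻² = kg⁻²·m⁻⁴·s⁶·A².
Combining: K⁻¹·lm⁻¹·Wb·V⁻² = K⁻¹ · cd⁻¹ · (kg·m²·s⁻²·A⁻¹) · (kg⁻²·m⁻⁴·s⁶·A²) = kg⁻¹·m⁻²·s⁴·A·K⁻¹·cd⁻¹.
The exponent of A is 1.

1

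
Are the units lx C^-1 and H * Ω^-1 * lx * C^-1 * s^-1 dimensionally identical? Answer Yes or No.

Left side:
  lx = m⁻²·cd.
  C = s·A.
  So C⁻¹ = s⁻¹·A⁻¹.
  Combining: lx·C⁻¹ = (m⁻²·cd) · (s⁻¹·A⁻¹) = m⁻²·s⁻¹·A⁻¹·cd.
Right side:
  H = kg·m²·s⁻²·A⁻².
  Ω = kg·m²·s⁻³·A⁻².
  So Ω⁻¹ = kg⁻¹·m⁻²·s³·A².
  lx = m⁻²·cd.
  C = s·A.
  So C⁻¹ = s⁻¹·A⁻¹.
  Combining: H·Ω⁻¹·lx·C⁻¹·s⁻¹ = (kg·m²·s⁻²·A⁻²) · (kg⁻¹·m⁻²·s³·A²) · (m⁻²·cd) · (s⁻¹·A⁻¹) · s⁻¹ = m⁻²·s⁻¹·A⁻¹·cd.
Both reduce to m⁻²·s⁻¹·A⁻¹·cd.

Yes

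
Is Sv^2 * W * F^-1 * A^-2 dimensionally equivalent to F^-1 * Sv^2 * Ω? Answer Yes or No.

Left side:
  Sv = m²·s⁻².
  So Sv² = m⁴·s⁻⁴.
  W = kg·m²·s⁻³.
  F = kg⁻¹·m⁻²·s⁴·A².
  So F⁻¹ = kg·m²·s⁻⁴·A⁻².
  Combining: Sv²·W·F⁻¹·A⁻² = (m⁴·s⁻⁴) · (kg·m²·s⁻³) · (kg·m²·s⁻⁴·A⁻²) · A⁻² = kg²·m⁸·s⁻¹¹·A⁻⁴.
Right side:
  F = C/V (capacitance = charge per voltage),
      = A·s/(kg·m²·s⁻³·A⁻¹) (substituting C and V),
      = kg⁻¹·m⁻²·s⁴·A².
  So F⁻¹ = kg·m²·s⁻⁴·A⁻².
  Sv = J/kg (equivalent dose = energy per mass),
      = m²·s⁻².
  So Sv² = m⁴·s⁻⁴.
  Ω = V/A (resistance = voltage per current),
      = kg·m²·s⁻³·A⁻².
  Combining: F⁻¹·Sv²·Ω = (kg·m²·s⁻⁴·A⁻²) · (m⁴·s⁻⁴) · (kg·m²·s⁻³·A⁻²) = kg²·m⁸·s⁻¹¹·A⁻⁴.
Both reduce to kg²·m⁸·s⁻¹¹·A⁻⁴.

Yes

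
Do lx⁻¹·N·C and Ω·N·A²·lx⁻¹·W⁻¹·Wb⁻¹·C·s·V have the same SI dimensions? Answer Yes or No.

Left side:
  lx = m⁻²·cd.
  So lx⁻¹ = m²·cd⁻¹.
  N = kg·m·s⁻².
  C = s·A.
  Combining: lx⁻¹·N·C = (m²·cd⁻¹) · (kg·m·s⁻²) · (s·A) = kg·m³·s⁻¹·A·cd⁻¹.
Right side:
  Ω = kg·m²·s⁻³·A⁻².
  N = kg·m·s⁻².
  lx = m⁻²·cd.
  So lx⁻¹ = m²·cd⁻¹.
  W = kg·m²·s⁻³.
  So W⁻¹ = kg⁻¹·m⁻²·s³.
  Wb = kg·m²·s⁻²·A⁻¹.
  So Wb⁻¹ = kg⁻¹·m⁻²·s²·A.
  C = s·A.
  V = kg·m²·s⁻³·A⁻¹.
  Combining: Ω·N·A²·lx⁻¹·W⁻¹·Wb⁻¹·C·s·V = (kg·m²·s⁻³·A⁻²) · (kg·m·s⁻²) · A² · (m²·cd⁻¹) · (kg⁻¹·m⁻²·s³) · (kg⁻¹·m⁻²·s²·A) · (s·A) · s · (kg·m²·s⁻³·A⁻¹) = kg·m³·s⁻¹·A·cd⁻¹.
Both reduce to kg·m³·s⁻¹·A·cd⁻¹.

Yes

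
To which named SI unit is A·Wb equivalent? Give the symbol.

J

Wb = V·s (flux: a volt is a weber per second),
    = kg·m²·s⁻²·A⁻¹.
Combining: A·Wb = A · (kg·m²·s⁻²·A⁻¹) = kg·m²·s⁻².
kg·m²·s⁻² is the base-SI form of the joule.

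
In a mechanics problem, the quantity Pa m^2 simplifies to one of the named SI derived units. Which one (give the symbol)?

N

Pa = kg·m⁻¹·s⁻².
Combining: Pa·m² = (kg·m⁻¹·s⁻²) · m² = kg·m·s⁻².
kg·m·s⁻² is the base-SI form of the newton.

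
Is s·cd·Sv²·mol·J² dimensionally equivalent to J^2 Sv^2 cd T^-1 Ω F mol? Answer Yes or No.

Left side:
  Sv = m²·s⁻².
  So Sv² = m⁴·s⁻⁴.
  J = kg·m²·s⁻².
  So J² = kg²·m⁴·s⁻⁴.
  Combining: s·cd·Sv²·mol·J² = s · cd · (m⁴·s⁻⁴) · mol · (kg²·m⁴·s⁻⁴) = kg²·m⁸·s⁻⁷·mol·cd.
Right side:
  J = N·m (work = force × distance),
      = kg·m²·s⁻².
  So J² = kg²·m⁴·s⁻⁴.
  Sv = J/kg (equivalent dose = energy per mass),
      = m²·s⁻².
  So Sv² = m⁴·s⁻⁴.
  T = Wb/m² (flux density = flux per area),
      = kg·s⁻²·A⁻¹.
  So T⁻¹ = kg⁻¹·s²·A.
  Ω = V/A (resistance = voltage per current),
      = kg·m²·s⁻³·A⁻².
  F = C/V (capacitance = charge per voltage),
      = A·s/(kg·m²·s⁻³·A⁻¹) (substituting C and V),
      = kg⁻¹·m⁻²·s⁴·A².
  Combining: J²·Sv²·cd·T⁻¹·Ω·F·mol = (kg²·m⁴·s⁻⁴) · (m⁴·s⁻⁴) · cd · (kg⁻¹·s²·A) · (kg·m²·s⁻³·A⁻²) · (kg⁻¹·m⁻²·s⁴·A²) · mol = kg·m⁸·s⁻⁵·A·mol·cd.
Left is kg²·m⁸·s⁻⁷·mol·cd; right is kg·m⁸·s⁻⁵·A·mol·cd — different.

No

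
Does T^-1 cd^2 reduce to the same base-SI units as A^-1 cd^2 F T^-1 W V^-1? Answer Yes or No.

No

Left side:
  T = Wb/m² (flux density = flux per area),
      = kg·s⁻²·A⁻¹.
  So T⁻¹ = kg⁻¹·s²·A.
  Combining: T⁻¹·cd² = (kg⁻¹·s²·A) · cd² = kg⁻¹·s²·A·cd².
Right side:
  F = kg⁻¹·m⁻²·s⁴·A².
  T = kg·s⁻²·A⁻¹.
  So T⁻¹ = kg⁻¹·s²·A.
  W = kg·m²·s⁻³.
  V = kg·m²·s⁻³·A⁻¹.
  So V⁻¹ = kg⁻¹·m⁻²·s³·A.
  Combining: A⁻¹·cd²·F·T⁻¹·W·V⁻¹ = A⁻¹ · cd² · (kg⁻¹·m⁻²·s⁴·A²) · (kg⁻¹·s²·A) · (kg·m²·s⁻³) · (kg⁻¹·m⁻²·s³·A) = kg⁻²·m⁻²·s⁶·A³·cd².
Left is kg⁻¹·s²·A·cd²; right is kg⁻²·m⁻²·s⁶·A³·cd² — different.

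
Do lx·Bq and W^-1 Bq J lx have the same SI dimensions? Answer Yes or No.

Left side:
  lx = lm/m² (illuminance = luminous flux per area),
      = m⁻²·cd.
  Bq = 1/s = s⁻¹ (activity is decays per second).
  Combining: lx·Bq = (m⁻²·cd) · s⁻¹ = m⁻²·s⁻¹·cd.
Right side:
  W = kg·m²·s⁻³.
  So W⁻¹ = kg⁻¹·m⁻²·s³.
  Bq = s⁻¹.
  J = kg·m²·s⁻².
  lx = m⁻²·cd.
  Combining: W⁻¹·Bq·J·lx = (kg⁻¹·m⁻²·s³) · s⁻¹ · (kg·m²·s⁻²) · (m⁻²·cd) = m⁻²·cd.
Left is m⁻²·s⁻¹·cd; right is m⁻²·cd — different.

No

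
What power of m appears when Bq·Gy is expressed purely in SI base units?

2

Bq = s⁻¹.
Gy = m²·s⁻².
Combining: Bq·Gy = s⁻¹ · (m²·s⁻²) = m²·s⁻³.
The exponent of m is 2.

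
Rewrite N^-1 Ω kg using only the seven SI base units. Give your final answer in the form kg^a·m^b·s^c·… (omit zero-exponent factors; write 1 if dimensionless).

kg·m·s⁻¹·A⁻²

N = kg·m/s² = kg·m·s⁻² (force = mass × acceleration).
So N⁻¹ = kg⁻¹·m⁻¹·s².
Ω = V/A (resistance = voltage per current),
    = kg·m²·s⁻³·A⁻².
Combining: N⁻¹·Ω·kg = (kg⁻¹·m⁻¹·s²) · (kg·m²·s⁻³·A⁻²) · kg = kg·m·s⁻¹·A⁻².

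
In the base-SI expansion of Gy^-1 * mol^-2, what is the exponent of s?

2

Gy = J/kg (absorbed dose = energy per mass),
    = m²·s⁻².
So Gy⁻¹ = m⁻²·s².
Combining: Gy⁻¹·mol⁻² = (m⁻²·s²) · mol⁻² = m⁻²·s²·mol⁻².
The exponent of s is 2.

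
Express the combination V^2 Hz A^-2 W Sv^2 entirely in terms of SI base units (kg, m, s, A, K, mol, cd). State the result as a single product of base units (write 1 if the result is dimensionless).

V = kg·m²·s⁻³·A⁻¹.
So V² = kg²·m⁴·s⁻⁶·A⁻².
Hz = s⁻¹.
W = kg·m²·s⁻³.
Sv = m²·s⁻².
So Sv² = m⁴·s⁻⁴.
Combining: V²·Hz·A⁻²·W·Sv² = (kg²·m⁴·s⁻⁶·A⁻²) · s⁻¹ · A⁻² · (kg·m²·s⁻³) · (m⁴·s⁻⁴) = kg³·m¹⁰·s⁻¹⁴·A⁻⁴.

kg³·m¹⁰·s⁻¹⁴·A⁻⁴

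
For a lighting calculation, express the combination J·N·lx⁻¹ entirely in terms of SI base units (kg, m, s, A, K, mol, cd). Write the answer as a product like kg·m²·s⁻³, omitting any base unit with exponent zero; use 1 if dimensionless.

kg²·m⁵·s⁻⁴·cd⁻¹

J = N·m (work = force × distance),
    = kg·m²·s⁻².
N = kg·m/s² = kg·m·s⁻² (force = mass × acceleration).
lx = lm/m² (illuminance = luminous flux per area),
    = m⁻²·cd.
So lx⁻¹ = m²·cd⁻¹.
Combining: J·N·lx⁻¹ = (kg·m²·s⁻²) · (kg·m·s⁻²) · (m²·cd⁻¹) = kg²·m⁵·s⁻⁴·cd⁻¹.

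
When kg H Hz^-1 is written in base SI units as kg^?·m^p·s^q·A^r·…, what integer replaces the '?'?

H = Wb/A (inductance = flux per current),
    = kg·m²·s⁻²·A⁻².
Hz = 1/s = s⁻¹ (frequency is cycles per second).
So Hz⁻¹ = s.
Combining: kg·H·Hz⁻¹ = kg · (kg·m²·s⁻²·A⁻²) · s = kg²·m²·s⁻¹·A⁻².
The exponent of kg is 2.

2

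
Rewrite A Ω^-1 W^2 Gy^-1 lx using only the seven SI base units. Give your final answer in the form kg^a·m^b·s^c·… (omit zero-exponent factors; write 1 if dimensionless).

kg·m⁻²·s⁻¹·A³·cd

Ω = V/A (resistance = voltage per current),
    = kg·m²·s⁻³·A⁻².
So Ω⁻¹ = kg⁻¹·m⁻²·s³·A².
W = J/s (power = energy per time),
    = kg·m²·s⁻³.
So W² = kg²·m⁴·s⁻⁶.
Gy = J/kg (absorbed dose = energy per mass),
    = m²·s⁻².
So Gy⁻¹ = m⁻²·s².
lx = lm/m² (illuminance = luminous flux per area),
    = m⁻²·cd.
Combining: A·Ω⁻¹·W²·Gy⁻¹·lx = A · (kg⁻¹·m⁻²·s³·A²) · (kg²·m⁴·s⁻⁶) · (m⁻²·s²) · (m⁻²·cd) = kg·m⁻²·s⁻¹·A³·cd.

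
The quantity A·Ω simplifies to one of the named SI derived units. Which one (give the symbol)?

V

Ω = V/A (resistance = voltage per current),
    = kg·m²·s⁻³·A⁻².
Combining: A·Ω = A · (kg·m²·s⁻³·A⁻²) = kg·m²·s⁻³·A⁻¹.
kg·m²·s⁻³·A⁻¹ is the base-SI form of the volt.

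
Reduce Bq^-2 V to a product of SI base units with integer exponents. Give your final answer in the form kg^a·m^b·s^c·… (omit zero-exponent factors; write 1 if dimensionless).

kg·m²·s⁻¹·A⁻¹

Bq = s⁻¹.
So Bq⁻² = s².
V = kg·m²·s⁻³·A⁻¹.
Combining: Bq⁻²·V = s² · (kg·m²·s⁻³·A⁻¹) = kg·m²·s⁻¹·A⁻¹.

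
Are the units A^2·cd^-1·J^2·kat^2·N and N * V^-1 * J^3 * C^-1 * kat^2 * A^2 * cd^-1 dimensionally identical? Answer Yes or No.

Left side:
  J = kg·m²·s⁻².
  So J² = kg²·m⁴·s⁻⁴.
  kat = s⁻¹·mol.
  So kat² = s⁻²·mol².
  N = kg·m·s⁻².
  Combining: A²·cd⁻¹·J²·kat²·N = A² · cd⁻¹ · (kg²·m⁴·s⁻⁴) · (s⁻²·mol²) · (kg·m·s⁻²) = kg³·m⁵·s⁻⁸·A²·mol²·cd⁻¹.
Right side:
  N = kg·m·s⁻².
  V = kg·m²·s⁻³·A⁻¹.
  So V⁻¹ = kg⁻¹·m⁻²·s³·A.
  J = kg·m²·s⁻².
  So J³ = kg³·m⁶·s⁻⁶.
  C = s·A.
  So C⁻¹ = s⁻¹·A⁻¹.
  kat = s⁻¹·mol.
  So kat² = s⁻²·mol².
  Combining: N·V⁻¹·J³·C⁻¹·kat²·A²·cd⁻¹ = (kg·m·s⁻²) · (kg⁻¹·m⁻²·s³·A) · (kg³·m⁶·s⁻⁶) · (s⁻¹·A⁻¹) · (s⁻²·mol²) · A² · cd⁻¹ = kg³·m⁵·s⁻⁸·A²·mol²·cd⁻¹.
Both reduce to kg³·m⁵·s⁻⁸·A²·mol²·cd⁻¹.

Yes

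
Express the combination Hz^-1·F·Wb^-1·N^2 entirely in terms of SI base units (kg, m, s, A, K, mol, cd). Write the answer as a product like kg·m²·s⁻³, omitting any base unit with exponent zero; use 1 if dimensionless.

m⁻²·s³·A³

Hz = 1/s = s⁻¹ (frequency is cycles per second).
So Hz⁻¹ = s.
F = C/V (capacitance = charge per voltage),
    = A·s/(kg·m²·s⁻³·A⁻¹) (substituting C and V),
    = kg⁻¹·m⁻²·s⁴·A².
Wb = V·s (flux: a volt is a weber per second),
    = kg·m²·s⁻²·A⁻¹.
So Wb⁻¹ = kg⁻¹·m⁻²·s²·A.
N = kg·m/s² = kg·m·s⁻² (force = mass × acceleration).
So N² = kg²·m²·s⁻⁴.
Combining: Hz⁻¹·F·Wb⁻¹·N² = s · (kg⁻¹·m⁻²·s⁴·A²) · (kg⁻¹·m⁻²·s²·A) · (kg²·m²·s⁻⁴) = m⁻²·s³·A³.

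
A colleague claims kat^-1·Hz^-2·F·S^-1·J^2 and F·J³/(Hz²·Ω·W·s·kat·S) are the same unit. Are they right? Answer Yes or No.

Left side:
  kat = s⁻¹·mol.
  So kat⁻¹ = s·mol⁻¹.
  Hz = s⁻¹.
  So Hz⁻² = s².
  F = kg⁻¹·m⁻²·s⁴·A².
  S = kg⁻¹·m⁻²·s³·A².
  So S⁻¹ = kg·m²·s⁻³·A⁻².
  J = kg·m²·s⁻².
  So J² = kg²·m⁴·s⁻⁴.
  Combining: kat⁻¹·Hz⁻²·F·S⁻¹·J² = (s·mol⁻¹) · s² · (kg⁻¹·m⁻²·s⁴·A²) · (kg·m²·s⁻³·A⁻²) · (kg²·m⁴·s⁻⁴) = kg²·m⁴·mol⁻¹.
Right side:
  Hz = 1/s = s⁻¹ (frequency is cycles per second).
  So Hz⁻² = s².
  Ω = V/A (resistance = voltage per current),
      = kg·m²·s⁻³·A⁻².
  So Ω⁻¹ = kg⁻¹·m⁻²·s³·A².
  W = J/s (power = energy per time),
      = kg·m²·s⁻³.
  So W⁻¹ = kg⁻¹·m⁻²·s³.
  kat = mol/s = s⁻¹·mol (catalytic activity).
  So kat⁻¹ = s·mol⁻¹.
  S = 1/Ω (conductance is reciprocal resistance),
      = kg⁻¹·m⁻²·s³·A².
  So S⁻¹ = kg·m²·s⁻³·A⁻².
  F = C/V (capacitance = charge per voltage),
      = A·s/(kg·m²·s⁻³·A⁻¹) (substituting C and V),
      = kg⁻¹·m⁻²·s⁴·A².
  J = N·m (work = force × distance),
      = kg·m²·s⁻².
  So J³ = kg³·m⁶·s⁻⁶.
  Combining: Hz⁻²·Ω⁻¹·W⁻¹·s⁻¹·kat⁻¹·S⁻¹·F·J³ = s² · (kg⁻¹·m⁻²·s³·A²) · (kg⁻¹·m⁻²·s³) · s⁻¹ · (s·mol⁻¹) · (kg·m²·s⁻³·A⁻²) · (kg⁻¹·m⁻²·s⁴·A²) · (kg³·m⁶·s⁻⁶) = kg·m²·s³·A²·mol⁻¹.
Left is kg²·m⁴·mol⁻¹; right is kg·m²·s³·A²·mol⁻¹ — different.

No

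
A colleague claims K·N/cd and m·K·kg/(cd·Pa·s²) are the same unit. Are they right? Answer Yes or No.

Left side:
  N = kg·m/s² = kg·m·s⁻² (force = mass × acceleration).
  Combining: K·cd⁻¹·N = K · cd⁻¹ · (kg·m·s⁻²) = kg·m·s⁻²·K·cd⁻¹.
Right side:
  Pa = N/m² (pressure = force per area),
      = kg·m⁻¹·s⁻².
  So Pa⁻¹ = kg⁻¹·m·s².
  Combining: m·cd⁻¹·K·kg·Pa⁻¹·s⁻² = m · cd⁻¹ · K · kg · (kg⁻¹·m·s²) · s⁻² = m²·K·cd⁻¹.
Left is kg·m·s⁻²·K·cd⁻¹; right is m²·K·cd⁻¹ — different.

No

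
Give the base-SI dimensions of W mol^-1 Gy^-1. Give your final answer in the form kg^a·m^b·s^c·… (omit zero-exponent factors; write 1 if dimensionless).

W = kg·m²·s⁻³.
Gy = m²·s⁻².
So Gy⁻¹ = m⁻²·s².
Combining: W·mol⁻¹·Gy⁻¹ = (kg·m²·s⁻³) · mol⁻¹ · (m⁻²·s²) = kg·s⁻¹·mol⁻¹.

kg·s⁻¹·mol⁻¹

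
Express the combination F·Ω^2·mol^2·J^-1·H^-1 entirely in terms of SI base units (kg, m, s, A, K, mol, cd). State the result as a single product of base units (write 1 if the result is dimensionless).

kg⁻¹·m⁻²·s²·mol²

F = C/V (capacitance = charge per voltage),
    = A·s/(kg·m²·s⁻³·A⁻¹) (substituting C and V),
    = kg⁻¹·m⁻²·s⁴·A².
Ω = V/A (resistance = voltage per current),
    = kg·m²·s⁻³·A⁻².
So Ω² = kg²·m⁴·s⁻⁶·A⁻⁴.
J = N·m (work = force × distance),
    = kg·m²·s⁻².
So J⁻¹ = kg⁻¹·m⁻²·s².
H = Wb/A (inductance = flux per current),
    = kg·m²·s⁻²·A⁻².
So H⁻¹ = kg⁻¹·m⁻²·s²·A².
Combining: F·Ω²·mol²·J⁻¹·H⁻¹ = (kg⁻¹·m⁻²·s⁴·A²) · (kg²·m⁴·s⁻⁶·A⁻⁴) · mol² · (kg⁻¹·m⁻²·s²) · (kg⁻¹·m⁻²·s²·A²) = kg⁻¹·m⁻²·s²·mol².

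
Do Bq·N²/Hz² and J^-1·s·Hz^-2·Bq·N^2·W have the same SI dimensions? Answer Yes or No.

Yes

Left side:
  Hz = s⁻¹.
  So Hz⁻² = s².
  Bq = s⁻¹.
  N = kg·m·s⁻².
  So N² = kg²·m²·s⁻⁴.
  Combining: Hz⁻²·Bq·N² = s² · s⁻¹ · (kg²·m²·s⁻⁴) = kg²·m²·s⁻³.
Right side:
  J = kg·m²·s⁻².
  So J⁻¹ = kg⁻¹·m⁻²·s².
  Hz = s⁻¹.
  So Hz⁻² = s².
  Bq = s⁻¹.
  N = kg·m·s⁻².
  So N² = kg²·m²·s⁻⁴.
  W = kg·m²·s⁻³.
  Combining: J⁻¹·s·Hz⁻²·Bq·N²·W = (kg⁻¹·m⁻²·s²) · s · s² · s⁻¹ · (kg²·m²·s⁻⁴) · (kg·m²·s⁻³) = kg²·m²·s⁻³.
Both reduce to kg²·m²·s⁻³.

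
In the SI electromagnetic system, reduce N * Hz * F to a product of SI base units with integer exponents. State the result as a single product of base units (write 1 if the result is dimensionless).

m⁻¹·s·A²

N = kg·m/s² = kg·m·s⁻² (force = mass × acceleration).
Hz = 1/s = s⁻¹ (frequency is cycles per second).
F = C/V (capacitance = charge per voltage),
    = A·s/(kg·m²·s⁻³·A⁻¹) (substituting C and V),
    = kg⁻¹·m⁻²·s⁴·A².
Combining: N·Hz·F = (kg·m·s⁻²) · s⁻¹ · (kg⁻¹·m⁻²·s⁴·A²) = m⁻¹·s·A².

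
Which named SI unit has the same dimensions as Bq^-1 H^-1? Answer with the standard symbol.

Bq = 1/s = s⁻¹ (activity is decays per second).
So Bq⁻¹ = s.
H = Wb/A (inductance = flux per current),
    = kg·m²·s⁻²·A⁻².
So H⁻¹ = kg⁻¹·m⁻²·s²·A².
Combining: Bq⁻¹·H⁻¹ = s · (kg⁻¹·m⁻²·s²·A²) = kg⁻¹·m⁻²·s³·A².
kg⁻¹·m⁻²·s³·A² is the base-SI form of the siemens.

S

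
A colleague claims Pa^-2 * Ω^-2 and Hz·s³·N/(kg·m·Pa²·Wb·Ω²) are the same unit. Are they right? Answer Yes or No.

Left side:
  Pa = N/m² (pressure = force per area),
      = kg·m⁻¹·s⁻².
  So Pa⁻² = kg⁻²·m²·s⁴.
  Ω = V/A (resistance = voltage per current),
      = kg·m²·s⁻³·A⁻².
  So Ω⁻² = kg⁻²·m⁻⁴·s⁶·A⁴.
  Combining: Pa⁻²·Ω⁻² = (kg⁻²·m²·s⁴) · (kg⁻²·m⁻⁴·s⁶·A⁴) = kg⁻⁴·m⁻²·s¹⁰·A⁴.
Right side:
  Hz = s⁻¹.
  Pa = kg·m⁻¹·s⁻².
  So Pa⁻² = kg⁻²·m²·s⁴.
  Wb = kg·m²·s⁻²·A⁻¹.
  So Wb⁻¹ = kg⁻¹·m⁻²·s²·A.
  N = kg·m·s⁻².
  Ω = kg·m²·s⁻³·A⁻².
  So Ω⁻² = kg⁻²·m⁻⁴·s⁶·A⁴.
  Combining: Hz·kg⁻¹·m⁻¹·Pa⁻²·Wb⁻¹·s³·N·Ω⁻² = s⁻¹ · kg⁻¹ · m⁻¹ · (kg⁻²·m²·s⁴) · (kg⁻¹·m⁻²·s²·A) · s³ · (kg·m·s⁻²) · (kg⁻²·m⁻⁴·s⁶·A⁴) = kg⁻⁵·m⁻⁴·s¹²·A⁵.
Left is kg⁻⁴·m⁻²·s¹⁰·A⁴; right is kg⁻⁵·m⁻⁴·s¹²·A⁵ — different.

No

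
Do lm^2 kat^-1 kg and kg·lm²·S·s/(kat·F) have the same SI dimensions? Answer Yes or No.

Left side:
  lm = cd.
  So lm² = cd².
  kat = s⁻¹·mol.
  So kat⁻¹ = s·mol⁻¹.
  Combining: lm²·kat⁻¹·kg = cd² · (s·mol⁻¹) · kg = kg·s·mol⁻¹·cd².
Right side:
  kat = mol/s = s⁻¹·mol (catalytic activity).
  So kat⁻¹ = s·mol⁻¹.
  lm = cd·sr = cd (luminous flux; sr is dimensionless).
  So lm² = cd².
  S = 1/Ω (conductance is reciprocal resistance),
      = kg⁻¹·m⁻²·s³·A².
  F = C/V (capacitance = charge per voltage),
      = A·s/(kg·m²·s⁻³·A⁻¹) (substituting C and V),
      = kg⁻¹·m⁻²·s⁴·A².
  So F⁻¹ = kg·m²·s⁻⁴·A⁻².
  Combining: kat⁻¹·kg·lm²·S·s·F⁻¹ = (s·mol⁻¹) · kg · cd² · (kg⁻¹·m⁻²·s³·A²) · s · (kg·m²·s⁻⁴·A⁻²) = kg·s·mol⁻¹·cd².
Both reduce to kg·s·mol⁻¹·cd².

Yes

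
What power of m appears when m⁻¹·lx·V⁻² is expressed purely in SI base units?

-7

lx = lm/m² (illuminance = luminous flux per area),
    = m⁻²·cd.
V = W/A (potential = power per current),
    = kg·m²·s⁻³·A⁻¹.
So V⁻² = kg⁻²·m⁻⁴·s⁶·A².
Combining: m⁻¹·lx·V⁻² = m⁻¹ · (m⁻²·cd) · (kg⁻²·m⁻⁴·s⁶·A²) = kg⁻²·m⁻⁷·s⁶·A²·cd.
The exponent of m is -7.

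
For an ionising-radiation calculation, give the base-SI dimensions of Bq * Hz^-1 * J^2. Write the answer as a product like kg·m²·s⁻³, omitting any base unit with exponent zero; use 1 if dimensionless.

Bq = s⁻¹.
Hz = s⁻¹.
So Hz⁻¹ = s.
J = kg·m²·s⁻².
So J² = kg²·m⁴·s⁻⁴.
Combining: Bq·Hz⁻¹·J² = s⁻¹ · s · (kg²·m⁴·s⁻⁴) = kg²·m⁴·s⁻⁴.

kg²·m⁴·s⁻⁴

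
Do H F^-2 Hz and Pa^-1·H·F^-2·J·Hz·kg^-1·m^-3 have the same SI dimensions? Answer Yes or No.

Left side:
  H = Wb/A (inductance = flux per current),
      = kg·m²·s⁻²·A⁻².
  F = C/V (capacitance = charge per voltage),
      = A·s/(kg·m²·s⁻³·A⁻¹) (substituting C and V),
      = kg⁻¹·m⁻²·s⁴·A².
  So F⁻² = kg²·m⁴·s⁻⁸·A⁻⁴.
  Hz = 1/s = s⁻¹ (frequency is cycles per second).
  Combining: H·F⁻²·Hz = (kg·m²·s⁻²·A⁻²) · (kg²·m⁴·s⁻⁸·A⁻⁴) · s⁻¹ = kg³·m⁶·s⁻¹¹·A⁻⁶.
Right side:
  Pa = N/m² (pressure = force per area),
      = kg·m⁻¹·s⁻².
  So Pa⁻¹ = kg⁻¹·m·s².
  H = Wb/A (inductance = flux per current),
      = kg·m²·s⁻²·A⁻².
  F = C/V (capacitance = charge per voltage),
      = A·s/(kg·m²·s⁻³·A⁻¹) (substituting C and V),
      = kg⁻¹·m⁻²·s⁴·A².
  So F⁻² = kg²·m⁴·s⁻⁸·A⁻⁴.
  J = N·m (work = force × distance),
      = kg·m²·s⁻².
  Hz = 1/s = s⁻¹ (frequency is cycles per second).
  Combining: Pa⁻¹·H·F⁻²·J·Hz·kg⁻¹·m⁻³ = (kg⁻¹·m·s²) · (kg·m²·s⁻²·A⁻²) · (kg²·m⁴·s⁻⁸·A⁻⁴) · (kg·m²·s⁻²) · s⁻¹ · kg⁻¹ · m⁻³ = kg²·m⁶·s⁻¹¹·A⁻⁶.
Left is kg³·m⁶·s⁻¹¹·A⁻⁶; right is kg²·m⁶·s⁻¹¹·A⁻⁶ — different.

No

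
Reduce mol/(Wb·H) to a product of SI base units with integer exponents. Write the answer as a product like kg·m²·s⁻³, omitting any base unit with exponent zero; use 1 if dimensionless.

Wb = kg·m²·s⁻²·A⁻¹.
So Wb⁻¹ = kg⁻¹·m⁻²·s²·A.
H = kg·m²·s⁻²·A⁻².
So H⁻¹ = kg⁻¹·m⁻²·s²·A².
Combining: Wb⁻¹·mol·H⁻¹ = (kg⁻¹·m⁻²·s²·A) · mol · (kg⁻¹·m⁻²·s²·A²) = kg⁻²·m⁻⁴·s⁴·A³·mol.

kg⁻²·m⁻⁴·s⁴·A³·mol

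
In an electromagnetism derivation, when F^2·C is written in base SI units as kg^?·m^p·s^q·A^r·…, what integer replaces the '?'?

-2

F = C/V (capacitance = charge per voltage),
    = A·s/(kg·m²·s⁻³·A⁻¹) (substituting C and V),
    = kg⁻¹·m⁻²·s⁴·A².
So F² = kg⁻²·m⁻⁴·s⁸·A⁴.
C = A·s = s·A (charge = current × time).
Combining: F²·C = (kg⁻²·m⁻⁴·s⁸·A⁴) · (s·A) = kg⁻²·m⁻⁴·s⁹·A⁵.
The exponent of kg is -2.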